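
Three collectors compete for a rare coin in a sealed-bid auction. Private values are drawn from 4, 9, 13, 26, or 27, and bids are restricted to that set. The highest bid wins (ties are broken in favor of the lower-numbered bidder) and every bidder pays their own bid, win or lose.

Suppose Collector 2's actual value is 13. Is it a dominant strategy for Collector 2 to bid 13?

Consider the case where Collector 1 bids 4 and Collector 3 bids 4.
Truthful bid 13: wins, pays 13, utility 13 - 13 = 0.
Bid 9 instead: wins, pays 9, utility 13 - 9 = 4.
Since 4 > 0, bidding 9 is strictly better here, so truthful bidding is not dominant.

No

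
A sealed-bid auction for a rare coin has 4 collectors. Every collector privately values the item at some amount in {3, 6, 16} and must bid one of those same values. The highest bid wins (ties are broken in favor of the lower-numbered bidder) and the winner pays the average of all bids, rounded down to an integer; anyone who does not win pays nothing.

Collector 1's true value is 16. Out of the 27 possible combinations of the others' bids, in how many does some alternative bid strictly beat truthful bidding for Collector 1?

8

Others bid (3, 3, 3): truth gives 10; bid 3 gives 13 > 10. Violating.
Others bid (3, 3, 6): truth gives 9; bid 6 gives 12 > 9. Violating.
Others bid (3, 6, 3): truth gives 9; bid 6 gives 12 > 9. Violating.
Others bid (3, 6, 6): truth gives 9; bid 6 gives 11 > 9. Violating.
Others bid (3, 3, 16): truth gives 7; no alternative beats it.
Others bid (3, 6, 16): truth gives 6; no alternative beats it.
(Checking all 27 profiles: 8 have a profitable deviation, 19 do not.)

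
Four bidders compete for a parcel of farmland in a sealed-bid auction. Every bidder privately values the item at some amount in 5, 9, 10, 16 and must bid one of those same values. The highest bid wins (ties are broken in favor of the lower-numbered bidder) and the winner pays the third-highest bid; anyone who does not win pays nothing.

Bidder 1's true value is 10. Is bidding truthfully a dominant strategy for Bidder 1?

Consider the case where Bidder 2 bids 5, Bidder 3 bids 5 and Bidder 4 bids 16.
Truthful bid 10: loses, pays 0, utility 0.
Bid 16 instead: wins, pays 5, utility 10 - 5 = 5.
Since 5 > 0, bidding 16 is strictly better here, so truthful bidding is not dominant.

No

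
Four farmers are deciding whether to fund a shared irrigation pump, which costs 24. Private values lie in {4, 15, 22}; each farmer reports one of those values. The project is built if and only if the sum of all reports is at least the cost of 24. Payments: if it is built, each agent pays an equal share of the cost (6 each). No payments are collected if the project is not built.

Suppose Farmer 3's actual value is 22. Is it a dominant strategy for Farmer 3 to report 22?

Check each profile of the others' reports and compare truth against every alternative report.
Others report (4, 4, 4): truth gives 16, best alternative gives 16.
Others report (4, 4, 15): truth gives 16, best alternative gives 16.
Others report (4, 4, 22): truth gives 16, best alternative gives 16.
Others report (4, 15, 4): truth gives 16, best alternative gives 16.
Others report (4, 15, 15): truth gives 16, best alternative gives 16.
Others report (4, 15, 22): truth gives 16, best alternative gives 16.
(Remaining 21 profiles checked similarly; truth is weakly best in each.)
In every case the truthful report is at least as good as any alternative, so it is a dominant strategy.

Yes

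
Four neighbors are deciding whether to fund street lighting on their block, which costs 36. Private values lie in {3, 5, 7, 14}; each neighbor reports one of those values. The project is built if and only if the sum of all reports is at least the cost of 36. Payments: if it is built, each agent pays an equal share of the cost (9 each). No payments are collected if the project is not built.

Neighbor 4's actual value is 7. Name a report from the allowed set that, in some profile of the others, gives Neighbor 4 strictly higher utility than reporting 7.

Suppose Neighbor 1 reports 3, Neighbor 2 reports 14 and Neighbor 3 reports 14.
Report 7: project built, pays 9, utility 7 - 9 = -2.
Report 3: project not built, utility 0.
So reporting 3 beats truth here (0 > -2).

3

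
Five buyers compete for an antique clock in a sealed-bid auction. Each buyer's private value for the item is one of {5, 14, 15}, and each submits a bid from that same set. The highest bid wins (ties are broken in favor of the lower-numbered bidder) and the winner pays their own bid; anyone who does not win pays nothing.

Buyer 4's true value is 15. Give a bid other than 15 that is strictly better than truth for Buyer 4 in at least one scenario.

Suppose Buyer 1 bids 5, Buyer 2 bids 5, Buyer 3 bids 5 and Buyer 5 bids 5.
Bid 15: wins, pays 15, utility 15 - 15 = 0.
Bid 14: wins, pays 14, utility 15 - 14 = 1.
So bidding 14 beats truth here (1 > 0).

14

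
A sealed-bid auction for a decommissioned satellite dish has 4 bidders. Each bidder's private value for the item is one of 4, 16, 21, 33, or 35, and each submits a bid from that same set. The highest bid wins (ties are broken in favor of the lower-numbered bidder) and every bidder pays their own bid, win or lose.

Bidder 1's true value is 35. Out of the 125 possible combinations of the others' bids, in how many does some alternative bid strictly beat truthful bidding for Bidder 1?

64

Others bid (4, 4, 4): truth gives 0; bid 4 gives 31 > 0. Violating.
Others bid (4, 4, 16): truth gives 0; bid 16 gives 19 > 0. Violating.
Others bid (4, 4, 21): truth gives 0; bid 21 gives 14 > 0. Violating.
Others bid (4, 4, 33): truth gives 0; bid 33 gives 2 > 0. Violating.
Others bid (4, 4, 35): truth gives 0; no alternative beats it.
Others bid (4, 16, 35): truth gives 0; no alternative beats it.
(Checking all 125 profiles: 64 have a profitable deviation, 61 do not.)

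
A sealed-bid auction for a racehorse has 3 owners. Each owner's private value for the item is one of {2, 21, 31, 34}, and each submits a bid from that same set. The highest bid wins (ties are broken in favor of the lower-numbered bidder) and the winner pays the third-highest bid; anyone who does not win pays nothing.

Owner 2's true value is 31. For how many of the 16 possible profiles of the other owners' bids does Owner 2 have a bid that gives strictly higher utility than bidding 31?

Others bid (2, 34): truth gives 0; bid 34 gives 29 > 0. Violating.
Others bid (21, 34): truth gives 0; bid 34 gives 10 > 0. Violating.
Others bid (31, 2): truth gives 0; bid 34 gives 29 > 0. Violating.
Others bid (31, 21): truth gives 0; bid 34 gives 10 > 0. Violating.
Others bid (2, 2): truth gives 29; no alternative beats it.
Others bid (2, 21): truth gives 29; no alternative beats it.
(Checking all 16 profiles: 4 have a profitable deviation, 12 do not.)

4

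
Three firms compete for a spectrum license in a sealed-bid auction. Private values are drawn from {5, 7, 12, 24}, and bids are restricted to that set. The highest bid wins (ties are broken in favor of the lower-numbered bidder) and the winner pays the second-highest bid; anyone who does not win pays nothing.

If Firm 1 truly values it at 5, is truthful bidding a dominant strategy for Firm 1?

Check each profile of the others' bids and compare truth against every alternative bid.
Others bid (5, 7): truth gives 0, best alternative gives -2.
Others bid (7, 5): truth gives 0, best alternative gives -2.
Others bid (7, 7): truth gives 0, best alternative gives -2.
Others bid (5, 5): truth gives 0, best alternative gives 0.
Others bid (5, 12): truth gives 0, best alternative gives 0.
Others bid (5, 24): truth gives 0, best alternative gives 0.
(Remaining 10 profiles checked similarly; truth is weakly best in each.)
In every case the truthful bid is at least as good as any alternative, so it is a dominant strategy.

Yes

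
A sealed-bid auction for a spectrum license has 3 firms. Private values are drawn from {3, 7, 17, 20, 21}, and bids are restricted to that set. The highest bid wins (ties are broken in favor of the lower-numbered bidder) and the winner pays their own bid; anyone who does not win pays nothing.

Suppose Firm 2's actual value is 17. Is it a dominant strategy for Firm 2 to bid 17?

No

Consider the case where Firm 1 bids 3 and Firm 3 bids 3.
Truthful bid 17: wins, pays 17, utility 17 - 17 = 0.
Bid 7 instead: wins, pays 7, utility 17 - 7 = 10.
Since 10 > 0, bidding 7 is strictly better here, so truthful bidding is not dominant.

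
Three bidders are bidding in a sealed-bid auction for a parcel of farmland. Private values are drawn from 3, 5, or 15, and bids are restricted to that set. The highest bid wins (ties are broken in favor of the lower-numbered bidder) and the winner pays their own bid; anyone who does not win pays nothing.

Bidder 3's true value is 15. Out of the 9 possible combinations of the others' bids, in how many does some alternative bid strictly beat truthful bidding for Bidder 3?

1

Others bid (3, 3): truth gives 0; bid 5 gives 10 > 0. Violating.
Others bid (3, 5): truth gives 0; no alternative beats it.
Others bid (3, 15): truth gives 0; no alternative beats it.
(Checking all 9 profiles: 1 has a profitable deviation, 8 do not.)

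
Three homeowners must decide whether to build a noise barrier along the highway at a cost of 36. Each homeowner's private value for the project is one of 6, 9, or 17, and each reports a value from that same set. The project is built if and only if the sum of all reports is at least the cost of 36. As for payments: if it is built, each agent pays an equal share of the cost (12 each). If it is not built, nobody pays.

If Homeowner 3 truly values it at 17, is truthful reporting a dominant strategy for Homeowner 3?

Yes

Check each profile of the others' reports and compare truth against every alternative report.
Others report (6, 17): truth gives 5, best alternative gives 0.
Others report (9, 17): truth gives 5, best alternative gives 0.
Others report (17, 6): truth gives 5, best alternative gives 0.
Others report (17, 9): truth gives 5, best alternative gives 0.
Others report (17, 17): truth gives 5, best alternative gives 5.
Others report (6, 6): truth gives 0, best alternative gives 0.
(Remaining 3 profiles checked similarly; truth is weakly best in each.)
In every case the truthful report is at least as good as any alternative, so it is a dominant strategy.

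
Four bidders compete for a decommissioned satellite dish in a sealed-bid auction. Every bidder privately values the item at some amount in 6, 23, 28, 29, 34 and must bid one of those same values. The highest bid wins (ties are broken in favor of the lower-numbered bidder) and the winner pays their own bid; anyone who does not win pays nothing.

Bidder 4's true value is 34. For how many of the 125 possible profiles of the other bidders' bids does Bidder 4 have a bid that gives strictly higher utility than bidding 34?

27

Others bid (6, 6, 6): truth gives 0; bid 23 gives 11 > 0. Violating.
Others bid (6, 6, 23): truth gives 0; bid 28 gives 6 > 0. Violating.
Others bid (6, 6, 28): truth gives 0; bid 29 gives 5 > 0. Violating.
Others bid (6, 23, 6): truth gives 0; bid 28 gives 6 > 0. Violating.
Others bid (6, 6, 29): truth gives 0; no alternative beats it.
Others bid (6, 6, 34): truth gives 0; no alternative beats it.
(Checking all 125 profiles: 27 have a profitable deviation, 98 do not.)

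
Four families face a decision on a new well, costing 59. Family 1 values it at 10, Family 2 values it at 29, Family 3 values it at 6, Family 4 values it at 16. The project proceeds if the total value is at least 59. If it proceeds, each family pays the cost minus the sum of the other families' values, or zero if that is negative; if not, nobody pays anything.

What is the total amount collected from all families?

53

Total value 61 ≥ cost 59, so it is built.
Family 1: others sum to 51; max(0, 59 - 51) = 8.
Family 2: others sum to 32; max(0, 59 - 32) = 27.
Family 3: others sum to 55; max(0, 59 - 55) = 4.
Family 4: others sum to 45; max(0, 59 - 45) = 14.
Total collected = 8 + 27 + 4 + 14 = 53.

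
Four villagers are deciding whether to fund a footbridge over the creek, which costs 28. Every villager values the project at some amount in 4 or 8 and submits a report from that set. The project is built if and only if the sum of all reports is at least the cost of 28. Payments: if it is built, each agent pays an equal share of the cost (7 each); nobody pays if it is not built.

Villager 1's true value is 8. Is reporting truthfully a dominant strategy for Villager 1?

Check each profile of the others' reports and compare truth against every alternative report.
Others report (4, 8, 8): truth gives 1, best alternative gives 0.
Others report (8, 4, 8): truth gives 1, best alternative gives 0.
Others report (8, 8, 4): truth gives 1, best alternative gives 0.
Others report (8, 8, 8): truth gives 1, best alternative gives 1.
Others report (4, 4, 4): truth gives 0, best alternative gives 0.
Others report (4, 4, 8): truth gives 0, best alternative gives 0.
(Remaining 2 profiles checked similarly; truth is weakly best in each.)
In every case the truthful report is at least as good as any alternative, so it is a dominant strategy.

Yes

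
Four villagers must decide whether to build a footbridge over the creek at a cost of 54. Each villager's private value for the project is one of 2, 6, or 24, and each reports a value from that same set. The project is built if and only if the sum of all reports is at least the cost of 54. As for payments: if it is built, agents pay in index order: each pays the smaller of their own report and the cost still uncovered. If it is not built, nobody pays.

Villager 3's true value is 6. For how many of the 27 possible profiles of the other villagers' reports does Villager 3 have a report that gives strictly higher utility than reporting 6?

4

Others report (6, 24, 24): truth gives 0; report 2 gives 4 > 0. Violating.
Others report (24, 6, 24): truth gives 0; report 2 gives 4 > 0. Violating.
Others report (24, 24, 6): truth gives 0; report 2 gives 4 > 0. Violating.
Others report (24, 24, 24): truth gives 0; report 2 gives 4 > 0. Violating.
Others report (2, 2, 2): truth gives 0; no alternative beats it.
Others report (2, 2, 6): truth gives 0; no alternative beats it.
(Checking all 27 profiles: 4 have a profitable deviation, 23 do not.)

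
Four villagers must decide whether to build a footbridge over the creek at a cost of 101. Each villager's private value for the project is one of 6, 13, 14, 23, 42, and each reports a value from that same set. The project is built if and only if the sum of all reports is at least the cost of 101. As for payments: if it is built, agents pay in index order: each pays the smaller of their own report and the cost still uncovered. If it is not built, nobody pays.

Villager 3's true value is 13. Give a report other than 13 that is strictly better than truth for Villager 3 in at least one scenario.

Suppose Villager 1 reports 13, Villager 2 reports 42 and Villager 4 reports 42.
Report 13: project built, pays 13, utility 13 - 13 = 0.
Report 6: project built, pays 6, utility 13 - 6 = 7.
So reporting 6 beats truth here (7 > 0).

6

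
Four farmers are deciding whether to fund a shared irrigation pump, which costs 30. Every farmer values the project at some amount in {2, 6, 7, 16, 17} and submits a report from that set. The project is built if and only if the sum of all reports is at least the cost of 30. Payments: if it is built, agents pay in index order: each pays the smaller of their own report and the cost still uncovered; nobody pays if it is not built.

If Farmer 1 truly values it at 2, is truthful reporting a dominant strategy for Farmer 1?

Check each profile of the others' reports and compare truth against every alternative report.
Others report (2, 6, 16): truth gives 0, best alternative gives -4.
Others report (2, 6, 17): truth gives 0, best alternative gives -4.
Others report (2, 7, 16): truth gives 0, best alternative gives -4.
Others report (2, 7, 17): truth gives 0, best alternative gives -4.
Others report (2, 16, 6): truth gives 0, best alternative gives -4.
Others report (2, 16, 7): truth gives 0, best alternative gives -4.
(Remaining 119 profiles checked similarly; truth is weakly best in each.)
In every case the truthful report is at least as good as any alternative, so it is a dominant strategy.

Yes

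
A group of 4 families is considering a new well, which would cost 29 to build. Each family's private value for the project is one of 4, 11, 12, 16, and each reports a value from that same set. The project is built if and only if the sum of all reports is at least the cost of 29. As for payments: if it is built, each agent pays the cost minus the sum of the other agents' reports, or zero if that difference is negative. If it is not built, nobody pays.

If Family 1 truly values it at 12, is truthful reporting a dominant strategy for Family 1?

Check each profile of the others' reports and compare truth against every alternative report.
Others report (4, 11, 16): truth gives 12, best alternative gives 12.
Others report (4, 12, 16): truth gives 12, best alternative gives 12.
Others report (4, 16, 11): truth gives 12, best alternative gives 12.
Others report (4, 16, 12): truth gives 12, best alternative gives 12.
Others report (4, 16, 16): truth gives 12, best alternative gives 12.
Others report (11, 4, 16): truth gives 12, best alternative gives 12.
(Remaining 58 profiles checked similarly; truth is weakly best in each.)
In every case the truthful report is at least as good as any alternative, so it is a dominant strategy.

Yes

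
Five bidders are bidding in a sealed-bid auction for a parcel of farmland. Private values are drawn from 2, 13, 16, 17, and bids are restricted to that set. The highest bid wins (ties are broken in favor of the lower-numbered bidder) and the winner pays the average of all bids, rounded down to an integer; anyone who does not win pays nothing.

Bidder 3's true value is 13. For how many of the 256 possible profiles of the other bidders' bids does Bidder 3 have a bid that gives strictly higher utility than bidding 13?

Others bid (2, 2, 2, 16): truth gives 0; bid 16 gives 6 > 0. Violating.
Others bid (2, 2, 2, 17): truth gives 0; bid 17 gives 5 > 0. Violating.
Others bid (2, 2, 13, 16): truth gives 0; bid 16 gives 4 > 0. Violating.
Others bid (2, 2, 13, 17): truth gives 0; bid 17 gives 3 > 0. Violating.
Others bid (2, 2, 2, 2): truth gives 9; no alternative beats it.
Others bid (2, 2, 2, 13): truth gives 7; no alternative beats it.
(Checking all 256 profiles: 78 have a profitable deviation, 178 do not.)

78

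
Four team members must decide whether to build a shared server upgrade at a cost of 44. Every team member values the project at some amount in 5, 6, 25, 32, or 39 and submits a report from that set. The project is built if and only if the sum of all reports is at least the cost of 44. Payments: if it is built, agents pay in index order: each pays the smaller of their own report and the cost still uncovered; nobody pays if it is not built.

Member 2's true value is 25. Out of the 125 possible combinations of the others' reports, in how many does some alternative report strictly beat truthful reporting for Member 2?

Others report (5, 5, 32): truth gives 0; report 5 gives 20 > 0. Violating.
Others report (5, 5, 39): truth gives 0; report 5 gives 20 > 0. Violating.
Others report (5, 6, 32): truth gives 0; report 5 gives 20 > 0. Violating.
Others report (5, 6, 39): truth gives 0; report 5 gives 20 > 0. Violating.
Others report (5, 5, 5): truth gives 0; no alternative beats it.
Others report (5, 5, 6): truth gives 0; no alternative beats it.
(Checking all 125 profiles: 80 have a profitable deviation, 45 do not.)

80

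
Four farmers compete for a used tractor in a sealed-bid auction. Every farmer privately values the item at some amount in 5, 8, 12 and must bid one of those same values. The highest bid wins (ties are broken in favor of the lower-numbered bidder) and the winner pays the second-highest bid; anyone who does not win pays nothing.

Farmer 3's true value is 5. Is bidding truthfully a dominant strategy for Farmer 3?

Yes

Check each profile of the others' bids and compare truth against every alternative bid.
Others bid (5, 5, 8): truth gives 0, best alternative gives -3.
Others bid (5, 5, 5): truth gives 0, best alternative gives 0.
Others bid (5, 5, 12): truth gives 0, best alternative gives 0.
Others bid (5, 8, 5): truth gives 0, best alternative gives 0.
Others bid (5, 8, 8): truth gives 0, best alternative gives 0.
Others bid (5, 8, 12): truth gives 0, best alternative gives 0.
(Remaining 21 profiles checked similarly; truth is weakly best in each.)
In every case the truthful bid is at least as good as any alternative, so it is a dominant strategy.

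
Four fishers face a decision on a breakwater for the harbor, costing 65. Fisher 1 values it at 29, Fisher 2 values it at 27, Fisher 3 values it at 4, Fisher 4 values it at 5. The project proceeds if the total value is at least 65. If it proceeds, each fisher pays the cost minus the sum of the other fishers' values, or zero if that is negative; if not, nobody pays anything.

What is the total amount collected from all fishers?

Total value 65 ≥ cost 65, so it is built.
Fisher 1: others sum to 36; max(0, 65 - 36) = 29.
Fisher 2: others sum to 38; max(0, 65 - 38) = 27.
Fisher 3: others sum to 61; max(0, 65 - 61) = 4.
Fisher 4: others sum to 60; max(0, 65 - 60) = 5.
Total collected = 29 + 27 + 4 + 5 = 65.

65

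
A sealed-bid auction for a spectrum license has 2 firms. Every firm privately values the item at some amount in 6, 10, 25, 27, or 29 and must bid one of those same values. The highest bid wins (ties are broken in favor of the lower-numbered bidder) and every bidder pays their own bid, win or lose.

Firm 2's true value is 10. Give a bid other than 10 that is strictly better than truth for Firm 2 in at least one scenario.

6

Suppose Firm 1 bids 10.
Bid 10: loses but pays 10, utility -10.
Bid 6: loses but pays 6, utility -6.
So bidding 6 beats truth here (-6 > -10).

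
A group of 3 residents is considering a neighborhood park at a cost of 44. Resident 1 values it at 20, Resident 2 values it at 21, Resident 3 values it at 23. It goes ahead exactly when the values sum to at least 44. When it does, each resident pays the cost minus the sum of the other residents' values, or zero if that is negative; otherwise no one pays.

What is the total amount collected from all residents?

Total value 64 ≥ cost 44, so it is built.
Resident 1: others sum to 44; max(0, 44 - 44) = 0.
Resident 2: others sum to 43; max(0, 44 - 43) = 1.
Resident 3: others sum to 41; max(0, 44 - 41) = 3.
Total collected = 0 + 1 + 3 = 4.

4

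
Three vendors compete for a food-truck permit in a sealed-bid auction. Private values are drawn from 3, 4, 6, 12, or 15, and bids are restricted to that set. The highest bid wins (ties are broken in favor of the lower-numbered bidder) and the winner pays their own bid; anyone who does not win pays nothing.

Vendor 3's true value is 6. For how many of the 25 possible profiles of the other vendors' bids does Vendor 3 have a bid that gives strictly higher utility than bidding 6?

Others bid (3, 3): truth gives 0; bid 4 gives 2 > 0. Violating.
Others bid (3, 4): truth gives 0; no alternative beats it.
Others bid (3, 6): truth gives 0; no alternative beats it.
(Checking all 25 profiles: 1 has a profitable deviation, 24 do not.)

1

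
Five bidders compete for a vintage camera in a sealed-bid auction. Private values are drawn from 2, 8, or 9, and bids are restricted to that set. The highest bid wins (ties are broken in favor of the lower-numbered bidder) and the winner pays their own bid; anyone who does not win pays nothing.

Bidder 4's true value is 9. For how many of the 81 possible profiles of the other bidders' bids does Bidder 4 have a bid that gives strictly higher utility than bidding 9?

2

Others bid (2, 2, 2, 2): truth gives 0; bid 8 gives 1 > 0. Violating.
Others bid (2, 2, 2, 8): truth gives 0; bid 8 gives 1 > 0. Violating.
Others bid (2, 2, 2, 9): truth gives 0; no alternative beats it.
Others bid (2, 2, 8, 2): truth gives 0; no alternative beats it.
(Checking all 81 profiles: 2 have a profitable deviation, 79 do not.)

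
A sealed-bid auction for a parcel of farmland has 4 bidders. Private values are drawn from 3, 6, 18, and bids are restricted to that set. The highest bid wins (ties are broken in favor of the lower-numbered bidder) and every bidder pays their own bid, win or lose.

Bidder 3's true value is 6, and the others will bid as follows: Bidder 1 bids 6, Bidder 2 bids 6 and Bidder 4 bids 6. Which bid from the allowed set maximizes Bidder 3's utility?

Bid 3: loses but pays 3, utility -3.
Bid 6: loses but pays 6, utility -6.
Bid 18: wins, pays 18, utility 6 - 18 = -12.
The best choice is 3 with utility -3.

3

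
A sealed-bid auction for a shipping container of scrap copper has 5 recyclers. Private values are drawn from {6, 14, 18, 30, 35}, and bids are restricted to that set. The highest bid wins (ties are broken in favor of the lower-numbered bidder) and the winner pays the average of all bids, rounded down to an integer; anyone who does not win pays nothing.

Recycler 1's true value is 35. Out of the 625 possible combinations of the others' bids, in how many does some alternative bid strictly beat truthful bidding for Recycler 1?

256

Others bid (6, 6, 6, 6): truth gives 24; bid 6 gives 29 > 24. Violating.
Others bid (6, 6, 6, 14): truth gives 22; bid 14 gives 26 > 22. Violating.
Others bid (6, 6, 6, 18): truth gives 21; bid 18 gives 25 > 21. Violating.
Others bid (6, 6, 6, 30): truth gives 19; bid 30 gives 20 > 19. Violating.
Others bid (6, 6, 6, 35): truth gives 18; no alternative beats it.
Others bid (6, 6, 14, 35): truth gives 16; no alternative beats it.
(Checking all 625 profiles: 256 have a profitable deviation, 369 do not.)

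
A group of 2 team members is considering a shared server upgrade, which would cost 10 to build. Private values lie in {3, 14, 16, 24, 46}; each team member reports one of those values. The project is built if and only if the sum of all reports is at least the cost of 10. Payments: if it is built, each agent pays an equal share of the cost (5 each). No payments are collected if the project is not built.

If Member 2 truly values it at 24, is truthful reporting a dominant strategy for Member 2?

Check each profile of the others' reports and compare truth against every alternative report.
Others report (3): truth gives 19, best alternative gives 19.
Others report (14): truth gives 19, best alternative gives 19.
Others report (16): truth gives 19, best alternative gives 19.
Others report (24): truth gives 19, best alternative gives 19.
Others report (46): truth gives 19, best alternative gives 19.
In every case the truthful report is at least as good as any alternative, so it is a dominant strategy.

Yes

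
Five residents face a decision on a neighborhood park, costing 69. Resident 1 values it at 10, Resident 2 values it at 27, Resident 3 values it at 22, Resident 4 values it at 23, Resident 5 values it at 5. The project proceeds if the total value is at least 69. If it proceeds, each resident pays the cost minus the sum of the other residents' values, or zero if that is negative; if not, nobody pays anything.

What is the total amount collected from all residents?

18

Total value 87 ≥ cost 69, so it is built.
Resident 1: others sum to 77; max(0, 69 - 77) = 0.
Resident 2: others sum to 60; max(0, 69 - 60) = 9.
Resident 3: others sum to 65; max(0, 69 - 65) = 4.
Resident 4: others sum to 64; max(0, 69 - 64) = 5.
Resident 5: others sum to 82; max(0, 69 - 82) = 0.
Total collected = 0 + 9 + 4 + 5 + 0 = 18.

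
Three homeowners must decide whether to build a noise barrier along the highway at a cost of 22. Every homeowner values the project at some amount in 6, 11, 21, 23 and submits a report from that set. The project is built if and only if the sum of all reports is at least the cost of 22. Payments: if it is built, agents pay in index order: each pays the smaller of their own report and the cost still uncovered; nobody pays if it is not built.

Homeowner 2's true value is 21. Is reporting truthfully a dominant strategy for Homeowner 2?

No

Consider the case where Homeowner 1 reports 6 and Homeowner 3 reports 6.
Truthful report 21: project built, pays 16, utility 21 - 16 = 5.
Report 11 instead: project built, pays 11, utility 21 - 11 = 10.
Since 10 > 5, reporting 11 is strictly better here, so truthful reporting is not dominant.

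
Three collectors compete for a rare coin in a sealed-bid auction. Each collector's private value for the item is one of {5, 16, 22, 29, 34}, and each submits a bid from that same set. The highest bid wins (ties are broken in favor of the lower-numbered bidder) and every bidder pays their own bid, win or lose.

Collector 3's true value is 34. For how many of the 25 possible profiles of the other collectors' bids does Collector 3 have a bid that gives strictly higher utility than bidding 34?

Others bid (5, 5): truth gives 0; bid 16 gives 18 > 0. Violating.
Others bid (5, 16): truth gives 0; bid 22 gives 12 > 0. Violating.
Others bid (5, 22): truth gives 0; bid 29 gives 5 > 0. Violating.
Others bid (5, 34): truth gives -34; bid 5 gives -5 > -34. Violating.
Others bid (5, 29): truth gives 0; no alternative beats it.
Others bid (16, 29): truth gives 0; no alternative beats it.
(Checking all 25 profiles: 18 have a profitable deviation, 7 do not.)

18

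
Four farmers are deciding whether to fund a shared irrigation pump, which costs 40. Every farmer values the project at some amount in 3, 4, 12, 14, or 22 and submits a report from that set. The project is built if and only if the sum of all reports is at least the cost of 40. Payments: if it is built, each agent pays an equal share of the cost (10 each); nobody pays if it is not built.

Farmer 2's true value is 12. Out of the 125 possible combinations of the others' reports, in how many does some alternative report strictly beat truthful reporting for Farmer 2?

27

Others report (3, 3, 12): truth gives 0; report 22 gives 2 > 0. Violating.
Others report (3, 3, 14): truth gives 0; report 22 gives 2 > 0. Violating.
Others report (3, 4, 12): truth gives 0; report 22 gives 2 > 0. Violating.
Others report (3, 4, 14): truth gives 0; report 22 gives 2 > 0. Violating.
Others report (3, 3, 3): truth gives 0; no alternative beats it.
Others report (3, 3, 4): truth gives 0; no alternative beats it.
(Checking all 125 profiles: 27 have a profitable deviation, 98 do not.)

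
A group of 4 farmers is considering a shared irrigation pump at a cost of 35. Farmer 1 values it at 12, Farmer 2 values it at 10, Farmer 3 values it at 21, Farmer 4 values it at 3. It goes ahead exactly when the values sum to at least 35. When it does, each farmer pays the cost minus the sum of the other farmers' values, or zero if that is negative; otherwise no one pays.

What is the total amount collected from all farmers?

Total value 46 ≥ cost 35, so it is built.
Farmer 1: others sum to 34; max(0, 35 - 34) = 1.
Farmer 2: others sum to 36; max(0, 35 - 36) = 0.
Farmer 3: others sum to 25; max(0, 35 - 25) = 10.
Farmer 4: others sum to 43; max(0, 35 - 43) = 0.
Total collected = 1 + 0 + 10 + 0 = 11.

11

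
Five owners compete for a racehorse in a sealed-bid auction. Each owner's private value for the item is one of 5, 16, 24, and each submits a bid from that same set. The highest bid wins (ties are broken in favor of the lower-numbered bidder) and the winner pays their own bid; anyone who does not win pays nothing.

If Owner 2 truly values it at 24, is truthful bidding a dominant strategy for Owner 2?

Consider the case where Owner 1 bids 5, Owner 3 bids 5, Owner 4 bids 5 and Owner 5 bids 5.
Truthful bid 24: wins, pays 24, utility 24 - 24 = 0.
Bid 16 instead: wins, pays 16, utility 24 - 16 = 8.
Since 8 > 0, bidding 16 is strictly better here, so truthful bidding is not dominant.

No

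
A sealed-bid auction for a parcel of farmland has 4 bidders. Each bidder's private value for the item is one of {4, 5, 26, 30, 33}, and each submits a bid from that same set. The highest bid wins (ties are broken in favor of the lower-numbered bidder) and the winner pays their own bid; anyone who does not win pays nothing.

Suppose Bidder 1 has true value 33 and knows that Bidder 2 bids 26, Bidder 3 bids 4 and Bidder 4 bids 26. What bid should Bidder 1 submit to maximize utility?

26

Bid 4: loses, pays 0, utility 0.
Bid 5: loses, pays 0, utility 0.
Bid 26: wins, pays 26, utility 33 - 26 = 7.
Bid 30: wins, pays 30, utility 33 - 30 = 3.
Bid 33: wins, pays 33, utility 33 - 33 = 0.
The best choice is 26 with utility 7.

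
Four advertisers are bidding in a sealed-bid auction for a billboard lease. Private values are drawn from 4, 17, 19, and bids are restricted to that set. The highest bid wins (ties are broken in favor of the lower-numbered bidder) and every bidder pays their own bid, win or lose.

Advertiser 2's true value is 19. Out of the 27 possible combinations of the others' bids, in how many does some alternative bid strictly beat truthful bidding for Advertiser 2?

13

Others bid (4, 4, 4): truth gives 0; bid 17 gives 2 > 0. Violating.
Others bid (4, 4, 17): truth gives 0; bid 17 gives 2 > 0. Violating.
Others bid (4, 17, 4): truth gives 0; bid 17 gives 2 > 0. Violating.
Others bid (4, 17, 17): truth gives 0; bid 17 gives 2 > 0. Violating.
Others bid (4, 4, 19): truth gives 0; no alternative beats it.
Others bid (4, 17, 19): truth gives 0; no alternative beats it.
(Checking all 27 profiles: 13 have a profitable deviation, 14 do not.)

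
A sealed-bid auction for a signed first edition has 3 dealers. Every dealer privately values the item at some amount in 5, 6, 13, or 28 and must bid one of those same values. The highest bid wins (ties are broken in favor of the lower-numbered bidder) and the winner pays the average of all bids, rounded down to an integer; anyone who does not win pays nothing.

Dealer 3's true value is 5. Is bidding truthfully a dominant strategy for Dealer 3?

Yes

Check each profile of the others' bids and compare truth against every alternative bid.
Others bid (5, 5): truth gives 0, best alternative gives 0.
Others bid (5, 6): truth gives 0, best alternative gives 0.
Others bid (5, 13): truth gives 0, best alternative gives 0.
Others bid (5, 28): truth gives 0, best alternative gives 0.
Others bid (6, 5): truth gives 0, best alternative gives 0.
Others bid (6, 6): truth gives 0, best alternative gives 0.
(Remaining 10 profiles checked similarly; truth is weakly best in each.)
In every case the truthful bid is at least as good as any alternative, so it is a dominant strategy.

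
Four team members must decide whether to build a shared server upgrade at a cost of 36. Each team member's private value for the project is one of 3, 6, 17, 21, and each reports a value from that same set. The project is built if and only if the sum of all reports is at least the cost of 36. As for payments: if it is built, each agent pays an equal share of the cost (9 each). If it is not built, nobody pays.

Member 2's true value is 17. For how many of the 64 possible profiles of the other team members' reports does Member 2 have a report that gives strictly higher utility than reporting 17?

Others report (3, 6, 6): truth gives 0; report 21 gives 8 > 0. Violating.
Others report (6, 3, 6): truth gives 0; report 21 gives 8 > 0. Violating.
Others report (6, 6, 3): truth gives 0; report 21 gives 8 > 0. Violating.
Others report (6, 6, 6): truth gives 0; report 21 gives 8 > 0. Violating.
Others report (3, 3, 3): truth gives 0; no alternative beats it.
Others report (3, 3, 6): truth gives 0; no alternative beats it.
(Checking all 64 profiles: 4 have a profitable deviation, 60 do not.)

4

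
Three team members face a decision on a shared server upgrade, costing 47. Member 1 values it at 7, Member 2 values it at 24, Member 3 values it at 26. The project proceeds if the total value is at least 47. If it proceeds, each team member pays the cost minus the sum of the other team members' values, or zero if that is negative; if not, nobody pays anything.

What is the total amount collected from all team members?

30

Total value 57 ≥ cost 47, so it is built.
Member 1: others sum to 50; max(0, 47 - 50) = 0.
Member 2: others sum to 33; max(0, 47 - 33) = 14.
Member 3: others sum to 31; max(0, 47 - 31) = 16.
Total collected = 0 + 14 + 16 = 30.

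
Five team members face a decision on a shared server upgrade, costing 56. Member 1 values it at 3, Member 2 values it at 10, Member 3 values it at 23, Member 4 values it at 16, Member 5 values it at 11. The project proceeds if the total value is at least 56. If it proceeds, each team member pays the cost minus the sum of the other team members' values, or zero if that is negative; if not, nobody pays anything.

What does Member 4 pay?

Total value 63 ≥ cost 56, so the project is built.
The other team members' values sum to 47.
Cost minus that sum is 56 - 47 = 9.

9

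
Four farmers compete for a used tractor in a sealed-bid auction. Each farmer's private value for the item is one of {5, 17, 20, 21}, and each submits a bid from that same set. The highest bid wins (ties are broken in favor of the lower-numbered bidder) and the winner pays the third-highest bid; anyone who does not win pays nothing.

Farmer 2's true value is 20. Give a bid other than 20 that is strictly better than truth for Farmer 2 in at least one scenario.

Suppose Farmer 1 bids 5, Farmer 3 bids 5 and Farmer 4 bids 21.
Bid 20: loses, pays 0, utility 0.
Bid 21: wins, pays 5, utility 20 - 5 = 15.
So bidding 21 beats truth here (15 > 0).

21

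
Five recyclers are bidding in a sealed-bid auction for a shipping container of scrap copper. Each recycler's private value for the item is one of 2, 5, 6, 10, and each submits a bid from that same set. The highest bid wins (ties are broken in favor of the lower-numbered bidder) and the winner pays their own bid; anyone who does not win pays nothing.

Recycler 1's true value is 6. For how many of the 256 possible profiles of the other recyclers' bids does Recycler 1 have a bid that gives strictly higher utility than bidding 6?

16

Others bid (2, 2, 2, 2): truth gives 0; bid 2 gives 4 > 0. Violating.
Others bid (2, 2, 2, 5): truth gives 0; bid 5 gives 1 > 0. Violating.
Others bid (2, 2, 5, 2): truth gives 0; bid 5 gives 1 > 0. Violating.
Others bid (2, 2, 5, 5): truth gives 0; bid 5 gives 1 > 0. Violating.
Others bid (2, 2, 2, 6): truth gives 0; no alternative beats it.
Others bid (2, 2, 2, 10): truth gives 0; no alternative beats it.
(Checking all 256 profiles: 16 have a profitable deviation, 240 do not.)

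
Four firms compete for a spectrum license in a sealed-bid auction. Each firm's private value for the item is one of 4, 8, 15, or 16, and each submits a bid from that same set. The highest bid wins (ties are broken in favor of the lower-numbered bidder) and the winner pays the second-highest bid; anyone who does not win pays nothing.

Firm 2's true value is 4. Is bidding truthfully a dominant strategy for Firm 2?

Yes

Check each profile of the others' bids and compare truth against every alternative bid.
Others bid (4, 4, 8): truth gives 0, best alternative gives -4.
Others bid (4, 8, 4): truth gives 0, best alternative gives -4.
Others bid (4, 8, 8): truth gives 0, best alternative gives -4.
Others bid (4, 4, 4): truth gives 0, best alternative gives 0.
Others bid (4, 4, 15): truth gives 0, best alternative gives 0.
Others bid (4, 4, 16): truth gives 0, best alternative gives 0.
(Remaining 58 profiles checked similarly; truth is weakly best in each.)
In every case the truthful bid is at least as good as any alternative, so it is a dominant strategy.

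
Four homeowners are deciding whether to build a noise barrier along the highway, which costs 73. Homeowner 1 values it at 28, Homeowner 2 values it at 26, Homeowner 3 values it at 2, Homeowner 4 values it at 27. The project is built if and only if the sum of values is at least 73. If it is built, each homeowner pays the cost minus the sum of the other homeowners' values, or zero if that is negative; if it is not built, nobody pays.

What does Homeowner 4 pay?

17

Total value 83 ≥ cost 73, so the project is built.
The other homeowners' values sum to 56.
Cost minus that sum is 73 - 56 = 17.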